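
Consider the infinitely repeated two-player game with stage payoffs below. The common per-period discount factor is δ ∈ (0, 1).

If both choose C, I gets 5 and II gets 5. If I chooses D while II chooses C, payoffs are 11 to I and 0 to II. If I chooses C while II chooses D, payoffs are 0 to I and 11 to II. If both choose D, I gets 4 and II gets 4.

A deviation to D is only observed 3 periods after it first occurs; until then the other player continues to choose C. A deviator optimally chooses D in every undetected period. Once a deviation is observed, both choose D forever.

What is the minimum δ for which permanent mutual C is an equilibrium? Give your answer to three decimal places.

0.950

Deviating for the 3 undetected periods gains 11−5 = 6 per period over cooperation, then loses 5−4 = 1 per period forever once punishment starts.
Gain: 6(1 + δ + … + δ^2); loss: 1·δ^3/(1−δ).
No profitable deviation ⇔ 6(1−δ^3) ≤ 1·δ^3, i.e. δ^3 ≥ 6/(6+1) = 6/7.
Hence δ ≥ (6/7)^(1/3) ≈ 0.950.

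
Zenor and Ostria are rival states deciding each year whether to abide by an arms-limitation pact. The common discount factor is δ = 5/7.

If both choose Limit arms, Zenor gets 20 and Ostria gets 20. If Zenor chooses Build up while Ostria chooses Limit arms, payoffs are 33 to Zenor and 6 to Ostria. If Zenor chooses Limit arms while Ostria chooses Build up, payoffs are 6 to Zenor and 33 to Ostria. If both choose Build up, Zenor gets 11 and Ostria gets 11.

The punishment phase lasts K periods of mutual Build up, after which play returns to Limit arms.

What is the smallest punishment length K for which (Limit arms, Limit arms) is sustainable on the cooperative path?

3

Need Σ_{k=1}^{K} δ^k ≥ (33−20)/(20−11) = 1.4444 at δ = 5/7.
At K = 2 the sum is 1.2245 < 1.4444; at K = 3 it is 1.5889 ≥ 1.4444.
So the minimum punishment length is K = 3.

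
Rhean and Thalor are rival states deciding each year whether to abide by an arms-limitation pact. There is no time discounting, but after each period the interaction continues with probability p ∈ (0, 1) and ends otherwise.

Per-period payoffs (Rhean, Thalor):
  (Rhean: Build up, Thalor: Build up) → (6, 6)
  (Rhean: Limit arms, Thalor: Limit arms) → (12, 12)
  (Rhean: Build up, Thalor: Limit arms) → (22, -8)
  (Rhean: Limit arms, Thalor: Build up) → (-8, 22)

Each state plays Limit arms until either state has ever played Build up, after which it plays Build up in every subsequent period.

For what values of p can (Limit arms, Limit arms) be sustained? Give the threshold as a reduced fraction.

5/8

With no time discounting, the continuation probability p plays the role of the discount factor.
Grim-trigger IC: 12/(1−p) ≥ 22 + 6p/(1−p) ⇒ p ≥ (22−12)/(22−6) = 5/8.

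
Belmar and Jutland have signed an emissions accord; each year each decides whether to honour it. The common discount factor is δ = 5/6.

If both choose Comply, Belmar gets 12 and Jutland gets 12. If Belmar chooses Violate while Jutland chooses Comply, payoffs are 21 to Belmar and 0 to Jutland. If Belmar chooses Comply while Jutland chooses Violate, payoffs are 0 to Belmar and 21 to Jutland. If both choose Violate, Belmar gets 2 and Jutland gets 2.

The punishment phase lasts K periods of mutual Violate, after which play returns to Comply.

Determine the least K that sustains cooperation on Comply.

2

IC: δ(1−δ^K)/(1−δ) ≥ (21−12)/(12−2) = 9/10.
With δ = 5/6: need 1 − δ^K ≥ 9/10·(1−5/6)/(5/6), i.e. δ^K ≤ 0.8200.
Since (5/6)^1 = 0.8333 and (5/6)^2 = 0.6944, the smallest such K is 2.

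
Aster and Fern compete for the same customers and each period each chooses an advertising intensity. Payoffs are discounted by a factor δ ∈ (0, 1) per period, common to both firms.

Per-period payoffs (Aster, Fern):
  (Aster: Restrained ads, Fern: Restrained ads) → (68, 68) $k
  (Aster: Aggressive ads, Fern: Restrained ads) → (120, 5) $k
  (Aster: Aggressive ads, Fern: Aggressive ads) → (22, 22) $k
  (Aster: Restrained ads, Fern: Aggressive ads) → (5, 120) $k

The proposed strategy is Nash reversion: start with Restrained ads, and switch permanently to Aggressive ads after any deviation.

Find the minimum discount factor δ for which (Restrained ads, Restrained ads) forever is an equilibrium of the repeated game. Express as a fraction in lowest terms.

Cooperation forever yields 68 each period: 68/(1−δ).
Deviating yields 120 once, then 22 forever: 120 + 22δ/(1−δ).
No profitable deviation requires 68/(1−δ) ≥ 120 + 22δ/(1−δ).
Multiplying by (1−δ): 68 ≥ 120(1−δ) + 22δ = 120 − 98δ.
So 98δ ≥ 52, i.e. δ ≥ 52/98 = 26/49.

26/49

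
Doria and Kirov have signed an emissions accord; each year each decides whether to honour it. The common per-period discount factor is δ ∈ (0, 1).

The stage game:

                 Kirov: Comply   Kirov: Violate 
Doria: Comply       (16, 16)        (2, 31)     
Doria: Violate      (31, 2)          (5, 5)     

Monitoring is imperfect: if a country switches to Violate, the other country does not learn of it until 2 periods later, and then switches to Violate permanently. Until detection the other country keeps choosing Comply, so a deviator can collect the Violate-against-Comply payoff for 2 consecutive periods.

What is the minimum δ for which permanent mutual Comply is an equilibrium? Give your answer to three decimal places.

A deviator earns 31 for 2 periods, then 5 forever; cooperating earns 16 forever. Multiplying the IC by (1−δ):
16 ≥ 31(1−δ^2) + 5δ^2, so 26·δ^2 ≥ 15 and δ^2 ≥ 15/26.
δ ≥ (15/26)^(1/2) ≈ 0.760.

0.760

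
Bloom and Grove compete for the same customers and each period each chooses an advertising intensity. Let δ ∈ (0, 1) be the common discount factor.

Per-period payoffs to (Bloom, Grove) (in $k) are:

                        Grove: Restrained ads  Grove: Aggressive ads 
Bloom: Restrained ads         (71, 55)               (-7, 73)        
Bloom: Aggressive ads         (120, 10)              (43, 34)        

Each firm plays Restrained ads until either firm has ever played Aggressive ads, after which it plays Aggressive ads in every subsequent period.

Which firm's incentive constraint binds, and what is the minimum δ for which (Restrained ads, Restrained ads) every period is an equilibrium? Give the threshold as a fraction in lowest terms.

For Bloom: deviation gain 120−71 = 49, per-period punishment loss 71−43 = 28. IC gives δ ≥ 49/77 = 7/11.
For Grove: gain 18, loss 21 per period, so δ ≥ 18/39 = 6/13.
The tighter constraint is Bloom's, so cooperation needs δ ≥ 7/11.

Bloom; δ ≥ 7/11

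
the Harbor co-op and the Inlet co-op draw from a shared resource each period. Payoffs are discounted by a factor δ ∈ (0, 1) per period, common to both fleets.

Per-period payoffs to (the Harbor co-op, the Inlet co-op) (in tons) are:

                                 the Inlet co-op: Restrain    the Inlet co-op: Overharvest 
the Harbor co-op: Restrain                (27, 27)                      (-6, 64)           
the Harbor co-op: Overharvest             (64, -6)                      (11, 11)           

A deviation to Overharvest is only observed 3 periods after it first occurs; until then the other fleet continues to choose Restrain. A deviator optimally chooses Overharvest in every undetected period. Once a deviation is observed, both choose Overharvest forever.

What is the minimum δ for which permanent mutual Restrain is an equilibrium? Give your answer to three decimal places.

0.887

The best deviation is to choose Overharvest for all 3 undetected periods, earning 64 each, then 11 forever once detected.
Deviation value: 64(1−δ^3)/(1−δ) + 11δ^3/(1−δ); cooperation value: 27/(1−δ).
IC: 27 ≥ 64(1−δ^3) + 11δ^3 = 64 − 53δ^3.
So δ^3 ≥ 37/53, giving δ ≥ (37/53)^(1/3) ≈ 0.887.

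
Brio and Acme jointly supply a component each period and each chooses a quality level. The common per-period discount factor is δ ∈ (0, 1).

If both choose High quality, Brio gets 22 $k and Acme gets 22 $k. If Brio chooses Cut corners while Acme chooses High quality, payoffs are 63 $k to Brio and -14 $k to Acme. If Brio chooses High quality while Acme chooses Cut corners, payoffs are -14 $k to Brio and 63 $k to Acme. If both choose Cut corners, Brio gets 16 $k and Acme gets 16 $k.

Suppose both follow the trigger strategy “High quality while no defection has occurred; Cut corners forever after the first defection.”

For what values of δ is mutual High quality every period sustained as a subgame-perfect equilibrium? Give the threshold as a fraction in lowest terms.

22/(1−δ) ≥ 63 + 16δ/(1−δ)
22 ≥ 63 − 47δ
δ ≥ 41/47.

41/47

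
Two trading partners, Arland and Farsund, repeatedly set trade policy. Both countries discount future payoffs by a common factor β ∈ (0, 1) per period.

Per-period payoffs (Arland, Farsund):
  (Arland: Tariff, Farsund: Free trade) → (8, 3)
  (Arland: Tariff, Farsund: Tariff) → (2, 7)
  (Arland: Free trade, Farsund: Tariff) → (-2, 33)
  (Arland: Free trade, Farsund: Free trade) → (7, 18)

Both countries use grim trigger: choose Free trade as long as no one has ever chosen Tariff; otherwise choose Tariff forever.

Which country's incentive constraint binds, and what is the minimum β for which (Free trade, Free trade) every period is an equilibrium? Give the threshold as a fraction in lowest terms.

Farsund; β ≥ 15/26

Arland: cooperation gives 7 each period; deviation gives 8 once then 2 forever.
  7/(1−β) ≥ 8 + 2β/(1−β) ⇒ β ≥ 1/6.
Farsund: cooperation gives 18 each period; deviation gives 33 once then 7 forever.
  β ≥ 15/26.
Both must hold, so the binding constraint is Farsund's: β ≥ 15/26.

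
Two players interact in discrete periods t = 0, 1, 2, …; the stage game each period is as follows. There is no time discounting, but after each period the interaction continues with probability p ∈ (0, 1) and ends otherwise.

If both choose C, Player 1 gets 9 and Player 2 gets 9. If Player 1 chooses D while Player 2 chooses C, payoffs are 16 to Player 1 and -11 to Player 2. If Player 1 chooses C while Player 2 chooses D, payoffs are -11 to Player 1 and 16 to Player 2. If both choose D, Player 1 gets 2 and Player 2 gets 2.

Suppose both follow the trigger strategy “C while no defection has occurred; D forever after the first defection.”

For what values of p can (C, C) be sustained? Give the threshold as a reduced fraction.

1/2

With no time discounting, the continuation probability p plays the role of the discount factor.
Grim-trigger IC: 9/(1−p) ≥ 16 + 2p/(1−p) ⇒ p ≥ (16−9)/(16−2) = 1/2.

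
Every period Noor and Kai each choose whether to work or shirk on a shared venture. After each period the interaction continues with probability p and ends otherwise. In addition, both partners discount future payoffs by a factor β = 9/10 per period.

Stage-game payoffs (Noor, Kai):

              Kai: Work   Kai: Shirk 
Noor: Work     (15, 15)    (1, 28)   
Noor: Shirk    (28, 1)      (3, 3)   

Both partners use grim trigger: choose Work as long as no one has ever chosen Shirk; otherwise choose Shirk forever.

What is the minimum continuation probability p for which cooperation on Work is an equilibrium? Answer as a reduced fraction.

26/45

Expected continuation weight on next period's payoff is β·p = 9/10·p, which plays the role of the discount factor.
Cooperation requires 9/10·p ≥ (28−15)/(28−3) = 13/25, hence p ≥ 26/45.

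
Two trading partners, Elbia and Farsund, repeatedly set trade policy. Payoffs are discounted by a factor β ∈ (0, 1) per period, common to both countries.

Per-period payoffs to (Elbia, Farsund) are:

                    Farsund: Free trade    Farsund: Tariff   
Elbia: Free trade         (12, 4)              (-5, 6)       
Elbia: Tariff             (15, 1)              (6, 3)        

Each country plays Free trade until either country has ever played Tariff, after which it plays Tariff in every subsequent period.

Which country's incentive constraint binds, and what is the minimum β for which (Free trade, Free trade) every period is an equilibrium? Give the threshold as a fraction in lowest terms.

Farsund; β ≥ 2/3

Elbia's threshold: (15−12)/(15−6) = 1/3.
Farsund's threshold: (6−4)/(6−3) = 2/3.
1/3 < 2/3, so Farsund binds and β* = 2/3.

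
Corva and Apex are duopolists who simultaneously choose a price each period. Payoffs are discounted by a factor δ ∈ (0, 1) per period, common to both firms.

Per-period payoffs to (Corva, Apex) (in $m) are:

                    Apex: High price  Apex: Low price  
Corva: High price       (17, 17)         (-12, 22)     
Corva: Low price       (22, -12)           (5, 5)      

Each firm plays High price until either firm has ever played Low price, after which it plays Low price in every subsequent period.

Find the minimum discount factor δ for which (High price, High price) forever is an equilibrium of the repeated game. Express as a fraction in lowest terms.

One-period gain from deviating is 22 − 17 = 5. The loss is 17 − 5 = 12 in every subsequent period, with present value 12·δ/(1−δ).
Deviation is unprofitable when 12·δ/(1−δ) ≥ 5, i.e. δ/(1−δ) ≥ 5/12.
Equivalently δ ≥ 5/(5+12) = 5/17.

5/17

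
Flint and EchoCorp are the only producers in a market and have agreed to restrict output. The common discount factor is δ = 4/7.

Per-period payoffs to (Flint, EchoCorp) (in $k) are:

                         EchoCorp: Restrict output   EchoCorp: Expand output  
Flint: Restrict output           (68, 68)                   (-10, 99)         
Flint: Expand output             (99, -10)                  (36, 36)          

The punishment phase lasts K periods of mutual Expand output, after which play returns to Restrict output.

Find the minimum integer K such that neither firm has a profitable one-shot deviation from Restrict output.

3

No profitable deviation requires (68−36)(δ+…+δ^K) ≥ 99−68, i.e. δ+…+δ^K ≥ 31/32 ≈ 0.9688.
With δ = 4/7, the partial sums are K=1: 0.5714, K=2: 0.8980, K=3: 1.0845.
K = 3 is the first length at which the sum reaches 0.9688.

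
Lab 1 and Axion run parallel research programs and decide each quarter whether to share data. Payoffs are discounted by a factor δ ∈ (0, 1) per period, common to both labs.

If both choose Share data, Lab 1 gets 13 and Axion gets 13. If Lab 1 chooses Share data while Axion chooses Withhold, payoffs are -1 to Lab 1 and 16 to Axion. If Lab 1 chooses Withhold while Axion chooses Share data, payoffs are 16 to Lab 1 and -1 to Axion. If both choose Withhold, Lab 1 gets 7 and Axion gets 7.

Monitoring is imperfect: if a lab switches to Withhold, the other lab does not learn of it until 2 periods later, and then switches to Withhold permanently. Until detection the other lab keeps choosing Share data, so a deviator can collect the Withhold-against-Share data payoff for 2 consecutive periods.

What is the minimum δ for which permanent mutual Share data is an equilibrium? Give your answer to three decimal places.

0.577

A deviator earns 16 for 2 periods, then 7 forever; cooperating earns 13 forever. Multiplying the IC by (1−δ):
13 ≥ 16(1−δ^2) + 7δ^2, so 9·δ^2 ≥ 3 and δ^2 ≥ 1/3.
δ ≥ (1/3)^(1/2) ≈ 0.577.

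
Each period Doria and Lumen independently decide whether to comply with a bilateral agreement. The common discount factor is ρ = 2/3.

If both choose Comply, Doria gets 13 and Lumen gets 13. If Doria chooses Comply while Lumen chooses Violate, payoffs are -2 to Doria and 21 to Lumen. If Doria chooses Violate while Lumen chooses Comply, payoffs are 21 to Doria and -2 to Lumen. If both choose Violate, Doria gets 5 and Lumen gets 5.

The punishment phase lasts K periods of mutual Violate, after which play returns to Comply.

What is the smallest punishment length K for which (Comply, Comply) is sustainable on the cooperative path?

No profitable deviation requires (13−5)(ρ+…+ρ^K) ≥ 21−13, i.e. ρ+…+ρ^K ≥ 1 ≈ 1.0000.
With ρ = 2/3, the partial sums are K=1: 0.6667, K=2: 1.1111.
K = 2 is the first length at which the sum reaches 1.0000.

2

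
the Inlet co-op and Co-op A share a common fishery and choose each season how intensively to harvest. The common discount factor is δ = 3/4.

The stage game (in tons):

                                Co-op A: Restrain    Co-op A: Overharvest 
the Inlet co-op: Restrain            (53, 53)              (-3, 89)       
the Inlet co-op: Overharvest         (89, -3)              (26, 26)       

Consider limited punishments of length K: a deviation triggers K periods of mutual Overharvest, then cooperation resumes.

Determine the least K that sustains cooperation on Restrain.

Need Σ_{k=1}^{K} δ^k ≥ (89−53)/(53−26) = 1.3333 at δ = 3/4.
At K = 2 the sum is 1.3125 < 1.3333; at K = 3 it is 1.7344 ≥ 1.3333.
So the minimum punishment length is K = 3.

3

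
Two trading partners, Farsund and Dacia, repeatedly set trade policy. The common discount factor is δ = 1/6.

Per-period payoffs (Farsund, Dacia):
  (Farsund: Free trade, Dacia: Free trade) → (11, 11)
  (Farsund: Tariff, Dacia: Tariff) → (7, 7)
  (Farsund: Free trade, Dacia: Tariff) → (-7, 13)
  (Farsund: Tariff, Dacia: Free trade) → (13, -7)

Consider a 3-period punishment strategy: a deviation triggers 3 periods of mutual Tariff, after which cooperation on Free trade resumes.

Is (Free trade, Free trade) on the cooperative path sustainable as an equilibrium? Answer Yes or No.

No

Comparing payoff streams over the 4 periods until play realigns: cooperate → 11(1+δ+…+δ^3); deviate → 13 + 7(δ+…+δ^3).
Cooperation is sustained iff (11−7)(δ+…+δ^3) ≥ 13−11.
δ+…+δ^3 = 1/6·(1−(1/6)^3)/(1−1/6) = 0.1991, and (13−11)/(11−7) = 0.5000.
0.1991 < 0.5000, so cooperation is not sustainable.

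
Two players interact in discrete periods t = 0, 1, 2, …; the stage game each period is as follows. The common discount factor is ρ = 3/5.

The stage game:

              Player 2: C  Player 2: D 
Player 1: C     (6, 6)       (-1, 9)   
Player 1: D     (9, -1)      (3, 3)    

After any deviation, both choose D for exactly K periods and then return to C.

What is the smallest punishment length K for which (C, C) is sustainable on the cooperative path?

3

No profitable deviation requires (6−3)(ρ+…+ρ^K) ≥ 9−6, i.e. ρ+…+ρ^K ≥ 1 ≈ 1.0000.
With ρ = 3/5, the partial sums are K=1: 0.6000, K=2: 0.9600, K=3: 1.1760.
K = 3 is the first length at which the sum reaches 1.0000.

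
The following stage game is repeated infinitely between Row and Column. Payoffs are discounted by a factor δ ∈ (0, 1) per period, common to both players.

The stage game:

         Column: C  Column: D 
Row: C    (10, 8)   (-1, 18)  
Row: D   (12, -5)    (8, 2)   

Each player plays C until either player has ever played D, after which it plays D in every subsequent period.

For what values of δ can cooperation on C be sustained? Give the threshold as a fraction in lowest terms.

5/8

Row's threshold: (12−10)/(12−8) = 1/2.
Column's threshold: (18−8)/(18−2) = 5/8.
1/2 < 5/8, so Column binds and δ* = 5/8.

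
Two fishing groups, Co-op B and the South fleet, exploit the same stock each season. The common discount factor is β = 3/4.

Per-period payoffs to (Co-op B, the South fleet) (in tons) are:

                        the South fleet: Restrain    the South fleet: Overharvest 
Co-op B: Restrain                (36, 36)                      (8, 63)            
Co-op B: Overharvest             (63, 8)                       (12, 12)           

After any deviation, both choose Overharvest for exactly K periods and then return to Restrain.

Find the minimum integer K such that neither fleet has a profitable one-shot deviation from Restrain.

IC: β(1−β^K)/(1−β) ≥ (63−36)/(36−12) = 9/8.
With β = 3/4: need 1 − β^K ≥ 9/8·(1−3/4)/(3/4), i.e. β^K ≤ 0.6250.
Since (3/4)^1 = 0.7500 and (3/4)^2 = 0.5625, the smallest such K is 2.

2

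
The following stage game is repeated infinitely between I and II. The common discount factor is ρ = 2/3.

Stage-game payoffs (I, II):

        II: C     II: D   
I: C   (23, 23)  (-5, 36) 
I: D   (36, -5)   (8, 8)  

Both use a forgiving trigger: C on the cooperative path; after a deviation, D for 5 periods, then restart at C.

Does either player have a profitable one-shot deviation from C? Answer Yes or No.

No

A one-shot deviation gives 36 now, then 8 for 5 periods, then back to 23.
Gain from deviating: (36−23) today; loss: (23−8) in each of the next 5 periods.
No-deviation condition: (23−8)(ρ+…+ρ^5) ≥ 36−23, i.e. ρ+…+ρ^5 ≥ 13/15.
At ρ = 2/3: ρ+…+ρ^5 = 1.7366 ≥ 0.8667.
So cooperation is sustainable.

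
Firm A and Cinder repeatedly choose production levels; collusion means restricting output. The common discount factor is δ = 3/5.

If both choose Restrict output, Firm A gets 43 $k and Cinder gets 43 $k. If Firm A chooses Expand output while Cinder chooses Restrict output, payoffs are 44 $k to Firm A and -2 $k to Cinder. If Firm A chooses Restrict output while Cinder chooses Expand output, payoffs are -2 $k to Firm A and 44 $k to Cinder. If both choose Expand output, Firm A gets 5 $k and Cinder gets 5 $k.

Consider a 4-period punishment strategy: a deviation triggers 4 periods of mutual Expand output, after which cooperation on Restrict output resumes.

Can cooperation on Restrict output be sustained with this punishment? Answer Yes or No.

Yes

Comparing payoff streams over the 5 periods until play realigns: cooperate → 43(1+δ+…+δ^4); deviate → 44 + 5(δ+…+δ^4).
Cooperation is sustained iff (43−5)(δ+…+δ^4) ≥ 44−43.
δ+…+δ^4 = 3/5·(1−(3/5)^4)/(1−3/5) = 1.3056, and (44−43)/(43−5) = 0.0263.
1.3056 ≥ 0.0263, so cooperation is sustainable.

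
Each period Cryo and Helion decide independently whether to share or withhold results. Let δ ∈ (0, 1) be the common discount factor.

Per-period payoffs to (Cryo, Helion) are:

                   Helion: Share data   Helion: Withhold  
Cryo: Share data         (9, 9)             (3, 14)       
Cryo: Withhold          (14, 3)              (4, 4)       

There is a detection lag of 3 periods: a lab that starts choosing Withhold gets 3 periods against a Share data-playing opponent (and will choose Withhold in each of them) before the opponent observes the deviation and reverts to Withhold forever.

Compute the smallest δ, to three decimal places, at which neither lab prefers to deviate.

Deviating for the 3 undetected periods gains 14−9 = 5 per period over cooperation, then loses 9−4 = 5 per period forever once punishment starts.
Gain: 5(1 + δ + … + δ^2); loss: 5·δ^3/(1−δ).
No profitable deviation ⇔ 5(1−δ^3) ≤ 5·δ^3, i.e. δ^3 ≥ 5/(5+5) = 1/2.
Hence δ ≥ (1/2)^(1/3) ≈ 0.794.

0.794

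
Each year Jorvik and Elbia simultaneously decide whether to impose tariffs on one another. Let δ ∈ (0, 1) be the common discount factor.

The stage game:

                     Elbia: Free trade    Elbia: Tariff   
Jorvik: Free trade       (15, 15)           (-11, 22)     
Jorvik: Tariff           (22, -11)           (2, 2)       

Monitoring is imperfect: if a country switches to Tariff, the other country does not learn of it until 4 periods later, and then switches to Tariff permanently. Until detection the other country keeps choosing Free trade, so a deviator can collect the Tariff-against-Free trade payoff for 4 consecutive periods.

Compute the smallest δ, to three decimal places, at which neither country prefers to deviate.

Deviating for the 4 undetected periods gains 22−15 = 7 per period over cooperation, then loses 15−2 = 13 per period forever once punishment starts.
Gain: 7(1 + δ + … + δ^3); loss: 13·δ^4/(1−δ).
No profitable deviation ⇔ 7(1−δ^4) ≤ 13·δ^4, i.e. δ^4 ≥ 7/(7+13) = 7/20.
Hence δ ≥ (7/20)^(1/4) ≈ 0.769.

0.769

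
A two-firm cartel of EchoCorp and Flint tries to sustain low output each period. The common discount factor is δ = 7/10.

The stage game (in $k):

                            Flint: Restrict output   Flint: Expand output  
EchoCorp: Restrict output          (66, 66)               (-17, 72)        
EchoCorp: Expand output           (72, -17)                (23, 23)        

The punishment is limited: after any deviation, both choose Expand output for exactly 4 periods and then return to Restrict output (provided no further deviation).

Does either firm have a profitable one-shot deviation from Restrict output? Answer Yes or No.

No

IC: δ+…+δ^4 ≥ (72−66)/(66−23) = 6/43.
At δ = 7/10: partial sum = 1.7731 ≥ 0.1395. Cooperation sustainable.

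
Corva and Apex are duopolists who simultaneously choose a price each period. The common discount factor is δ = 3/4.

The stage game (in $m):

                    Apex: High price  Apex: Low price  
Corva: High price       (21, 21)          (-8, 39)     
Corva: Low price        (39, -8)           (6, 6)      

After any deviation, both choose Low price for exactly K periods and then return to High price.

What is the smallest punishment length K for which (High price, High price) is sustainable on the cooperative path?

2

Need Σ_{k=1}^{K} δ^k ≥ (39−21)/(21−6) = 1.2000 at δ = 3/4.
At K = 1 the sum is 0.7500 < 1.2000; at K = 2 it is 1.3125 ≥ 1.2000.
So the minimum punishment length is K = 2.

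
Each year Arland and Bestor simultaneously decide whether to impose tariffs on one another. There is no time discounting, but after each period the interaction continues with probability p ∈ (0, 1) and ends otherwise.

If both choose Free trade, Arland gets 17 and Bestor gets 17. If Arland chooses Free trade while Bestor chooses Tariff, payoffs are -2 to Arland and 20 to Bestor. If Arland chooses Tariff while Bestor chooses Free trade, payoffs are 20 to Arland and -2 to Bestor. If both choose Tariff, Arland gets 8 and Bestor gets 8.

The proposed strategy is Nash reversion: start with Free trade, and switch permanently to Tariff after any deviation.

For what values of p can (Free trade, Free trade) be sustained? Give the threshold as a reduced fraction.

Expected cooperation value is 17 + p·17 + p²·17 + … = 17/(1−p); deviation gives 20 + p·8/(1−p).
17 ≥ 20(1−p) + 8p ⇒ 12p ≥ 3 ⇒ p ≥ 3/12 = 1/4.

1/4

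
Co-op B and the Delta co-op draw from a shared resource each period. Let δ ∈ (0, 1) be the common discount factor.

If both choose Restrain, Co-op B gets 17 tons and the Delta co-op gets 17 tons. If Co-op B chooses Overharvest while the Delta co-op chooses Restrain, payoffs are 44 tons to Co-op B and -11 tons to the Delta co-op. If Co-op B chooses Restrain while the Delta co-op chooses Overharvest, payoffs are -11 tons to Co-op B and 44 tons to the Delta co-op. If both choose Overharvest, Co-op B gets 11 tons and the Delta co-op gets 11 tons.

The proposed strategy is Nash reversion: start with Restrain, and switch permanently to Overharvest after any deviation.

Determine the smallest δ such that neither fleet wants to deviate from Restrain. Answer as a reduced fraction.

9/11

Cooperation forever yields 17 each period: 17/(1−δ).
Deviating yields 44 once, then 11 forever: 44 + 11δ/(1−δ).
No profitable deviation requires 17/(1−δ) ≥ 44 + 11δ/(1−δ).
Multiplying by (1−δ): 17 ≥ 44(1−δ) + 11δ = 44 − 33δ.
So 33δ ≥ 27, i.e. δ ≥ 27/33 = 9/11.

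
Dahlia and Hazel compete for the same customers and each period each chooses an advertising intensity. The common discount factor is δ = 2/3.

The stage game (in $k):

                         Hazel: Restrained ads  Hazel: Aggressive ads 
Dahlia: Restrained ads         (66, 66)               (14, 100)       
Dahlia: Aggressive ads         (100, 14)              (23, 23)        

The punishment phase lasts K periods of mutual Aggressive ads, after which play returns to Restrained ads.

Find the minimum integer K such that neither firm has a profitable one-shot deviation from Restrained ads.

2

No profitable deviation requires (66−23)(δ+…+δ^K) ≥ 100−66, i.e. δ+…+δ^K ≥ 34/43 ≈ 0.7907.
With δ = 2/3, the partial sums are K=1: 0.6667, K=2: 1.1111.
K = 2 is the first length at which the sum reaches 0.7907.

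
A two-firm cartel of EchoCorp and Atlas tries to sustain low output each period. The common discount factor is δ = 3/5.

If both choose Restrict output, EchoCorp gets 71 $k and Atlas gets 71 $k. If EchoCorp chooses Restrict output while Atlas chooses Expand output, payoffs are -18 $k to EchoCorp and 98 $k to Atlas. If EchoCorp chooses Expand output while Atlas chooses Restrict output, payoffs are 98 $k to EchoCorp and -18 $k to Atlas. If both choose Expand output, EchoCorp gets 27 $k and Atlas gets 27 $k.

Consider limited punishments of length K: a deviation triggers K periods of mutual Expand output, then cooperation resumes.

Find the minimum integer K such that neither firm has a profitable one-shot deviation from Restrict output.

Need Σ_{k=1}^{K} δ^k ≥ (98−71)/(71−27) = 0.6136 at δ = 3/5.
At K = 1 the sum is 0.6000 < 0.6136; at K = 2 it is 0.9600 ≥ 0.6136.
So the minimum punishment length is K = 2.

2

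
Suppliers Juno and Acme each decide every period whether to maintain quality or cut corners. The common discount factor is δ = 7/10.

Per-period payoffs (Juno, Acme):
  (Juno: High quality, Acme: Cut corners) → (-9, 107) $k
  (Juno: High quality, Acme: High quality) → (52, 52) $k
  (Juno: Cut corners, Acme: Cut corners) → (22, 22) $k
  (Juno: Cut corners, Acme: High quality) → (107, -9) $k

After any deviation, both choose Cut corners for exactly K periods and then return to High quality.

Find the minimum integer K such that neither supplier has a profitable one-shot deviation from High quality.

IC: δ(1−δ^K)/(1−δ) ≥ (107−52)/(52−22) = 11/6.
With δ = 7/10: need 1 − δ^K ≥ 11/6·(1−7/10)/(7/10), i.e. δ^K ≤ 0.2143.
Since (7/10)^4 = 0.2401 and (7/10)^5 = 0.1681, the smallest such K is 5.

5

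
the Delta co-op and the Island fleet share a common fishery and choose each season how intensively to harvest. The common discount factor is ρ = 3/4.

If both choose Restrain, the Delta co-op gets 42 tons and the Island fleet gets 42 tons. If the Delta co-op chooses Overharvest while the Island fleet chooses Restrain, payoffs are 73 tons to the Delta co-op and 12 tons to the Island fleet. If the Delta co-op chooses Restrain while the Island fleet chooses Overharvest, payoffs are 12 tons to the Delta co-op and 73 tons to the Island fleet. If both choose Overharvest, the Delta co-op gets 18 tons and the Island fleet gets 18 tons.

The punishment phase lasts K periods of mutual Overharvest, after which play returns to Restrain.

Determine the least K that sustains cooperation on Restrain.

2

IC: ρ(1−ρ^K)/(1−ρ) ≥ (73−42)/(42−18) = 31/24.
With ρ = 3/4: need 1 − ρ^K ≥ 31/24·(1−3/4)/(3/4), i.e. ρ^K ≤ 0.5694.
Since (3/4)^1 = 0.7500 and (3/4)^2 = 0.5625, the smallest such K is 2.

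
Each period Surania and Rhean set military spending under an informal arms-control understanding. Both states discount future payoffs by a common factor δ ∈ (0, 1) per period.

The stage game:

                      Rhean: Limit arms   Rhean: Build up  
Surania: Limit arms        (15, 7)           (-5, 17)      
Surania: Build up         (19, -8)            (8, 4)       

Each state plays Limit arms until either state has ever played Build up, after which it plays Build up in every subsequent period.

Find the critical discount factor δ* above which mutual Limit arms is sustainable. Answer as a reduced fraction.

Surania's threshold: (19−15)/(19−8) = 4/11.
Rhean's threshold: (17−7)/(17−4) = 10/13.
4/11 < 10/13, so Rhean binds and δ* = 10/13.

10/13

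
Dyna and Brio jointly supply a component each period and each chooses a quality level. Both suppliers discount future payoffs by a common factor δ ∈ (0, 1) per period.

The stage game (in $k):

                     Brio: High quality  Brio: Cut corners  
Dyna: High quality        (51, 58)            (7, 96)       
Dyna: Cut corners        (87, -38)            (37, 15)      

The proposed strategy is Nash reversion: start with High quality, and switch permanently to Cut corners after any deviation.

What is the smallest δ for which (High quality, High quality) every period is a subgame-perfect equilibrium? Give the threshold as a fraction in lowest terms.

18/25

Dyna: cooperation gives 51 each period; deviation gives 87 once then 37 forever.
  51/(1−δ) ≥ 87 + 37δ/(1−δ) ⇒ δ ≥ 36/50 = 18/25.
Brio: cooperation gives 58 each period; deviation gives 96 once then 15 forever.
  δ ≥ 38/81.
Both must hold, so the binding constraint is Dyna's: δ ≥ 18/25.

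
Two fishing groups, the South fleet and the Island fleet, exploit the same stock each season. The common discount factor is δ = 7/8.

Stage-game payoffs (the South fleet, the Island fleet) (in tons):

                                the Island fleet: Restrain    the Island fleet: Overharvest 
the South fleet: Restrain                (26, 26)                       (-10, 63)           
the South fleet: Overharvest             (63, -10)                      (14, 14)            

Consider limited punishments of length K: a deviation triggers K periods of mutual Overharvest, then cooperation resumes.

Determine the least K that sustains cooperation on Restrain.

5

IC: δ(1−δ^K)/(1−δ) ≥ (63−26)/(26−14) = 37/12.
With δ = 7/8: need 1 − δ^K ≥ 37/12·(1−7/8)/(7/8), i.e. δ^K ≤ 0.5595.
Since (7/8)^4 = 0.5862 and (7/8)^5 = 0.5129, the smallest such K is 5.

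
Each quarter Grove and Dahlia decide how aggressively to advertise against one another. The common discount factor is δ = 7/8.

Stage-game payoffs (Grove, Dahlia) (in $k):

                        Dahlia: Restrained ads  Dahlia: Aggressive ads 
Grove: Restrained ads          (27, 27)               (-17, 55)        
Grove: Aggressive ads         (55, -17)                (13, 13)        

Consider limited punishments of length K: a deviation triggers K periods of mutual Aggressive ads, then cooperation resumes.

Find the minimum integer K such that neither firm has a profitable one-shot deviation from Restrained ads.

3

IC: δ(1−δ^K)/(1−δ) ≥ (55−27)/(27−13) = 2.
With δ = 7/8: need 1 − δ^K ≥ 2·(1−7/8)/(7/8), i.e. δ^K ≤ 0.7143.
Since (7/8)^2 = 0.7656 and (7/8)^3 = 0.6699, the smallest such K is 3.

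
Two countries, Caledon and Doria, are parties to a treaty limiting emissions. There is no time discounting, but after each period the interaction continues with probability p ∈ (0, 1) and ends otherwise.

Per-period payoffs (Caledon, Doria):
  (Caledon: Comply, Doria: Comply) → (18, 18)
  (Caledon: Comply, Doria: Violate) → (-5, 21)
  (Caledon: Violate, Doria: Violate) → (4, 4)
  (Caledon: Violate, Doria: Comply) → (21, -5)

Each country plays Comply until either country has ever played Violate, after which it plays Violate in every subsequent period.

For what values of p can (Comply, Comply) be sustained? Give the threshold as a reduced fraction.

Expected cooperation value is 18 + p·18 + p²·18 + … = 18/(1−p); deviation gives 21 + p·4/(1−p).
18 ≥ 21(1−p) + 4p ⇒ 17p ≥ 3 ⇒ p ≥ 3/17.

3/17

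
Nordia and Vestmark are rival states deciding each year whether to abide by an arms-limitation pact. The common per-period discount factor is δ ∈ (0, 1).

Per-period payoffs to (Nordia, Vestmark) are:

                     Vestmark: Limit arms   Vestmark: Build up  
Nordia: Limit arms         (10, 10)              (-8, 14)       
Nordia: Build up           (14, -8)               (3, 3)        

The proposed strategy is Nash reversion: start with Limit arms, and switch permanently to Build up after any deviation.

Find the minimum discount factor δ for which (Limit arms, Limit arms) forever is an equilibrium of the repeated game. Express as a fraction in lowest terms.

4/11

One-period gain from deviating is 14 − 10 = 4. The loss is 10 − 3 = 7 in every subsequent period, with present value 7·δ/(1−δ).
Deviation is unprofitable when 7·δ/(1−δ) ≥ 4, i.e. δ/(1−δ) ≥ 4/7.
Equivalently δ ≥ 4/(4+7) = 4/11.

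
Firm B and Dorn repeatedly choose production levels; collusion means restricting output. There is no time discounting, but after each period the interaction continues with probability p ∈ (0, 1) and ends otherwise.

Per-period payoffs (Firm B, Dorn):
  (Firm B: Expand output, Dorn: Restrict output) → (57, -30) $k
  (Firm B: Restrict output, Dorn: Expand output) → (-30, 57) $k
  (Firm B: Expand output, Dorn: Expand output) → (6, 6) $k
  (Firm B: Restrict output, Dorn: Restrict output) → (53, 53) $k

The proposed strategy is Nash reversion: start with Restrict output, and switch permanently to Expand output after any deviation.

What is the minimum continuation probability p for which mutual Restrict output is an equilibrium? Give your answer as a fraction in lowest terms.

4/51

Expected cooperation value is 53 + p·53 + p²·53 + … = 53/(1−p); deviation gives 57 + p·6/(1−p).
53 ≥ 57(1−p) + 6p ⇒ 51p ≥ 4 ⇒ p ≥ 4/51.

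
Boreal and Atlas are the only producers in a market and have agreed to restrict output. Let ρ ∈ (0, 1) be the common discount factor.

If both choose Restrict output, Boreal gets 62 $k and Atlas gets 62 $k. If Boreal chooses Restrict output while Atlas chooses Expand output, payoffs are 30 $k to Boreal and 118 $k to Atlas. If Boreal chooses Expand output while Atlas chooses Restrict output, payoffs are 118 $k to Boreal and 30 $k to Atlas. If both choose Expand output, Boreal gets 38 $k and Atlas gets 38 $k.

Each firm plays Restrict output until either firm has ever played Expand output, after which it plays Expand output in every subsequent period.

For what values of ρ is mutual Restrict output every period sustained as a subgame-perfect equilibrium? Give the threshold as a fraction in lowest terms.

7/10

62/(1−ρ) ≥ 118 + 38ρ/(1−ρ)
62 ≥ 118 − 80ρ
ρ ≥ 56/80 = 7/10.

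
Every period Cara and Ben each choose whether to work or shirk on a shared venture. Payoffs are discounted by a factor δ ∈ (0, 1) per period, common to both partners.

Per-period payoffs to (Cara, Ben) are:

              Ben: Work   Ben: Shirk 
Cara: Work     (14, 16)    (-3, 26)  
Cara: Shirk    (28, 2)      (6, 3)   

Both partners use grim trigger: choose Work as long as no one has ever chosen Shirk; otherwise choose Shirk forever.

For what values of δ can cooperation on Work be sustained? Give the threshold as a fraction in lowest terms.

7/11

For Cara: deviation gain 28−14 = 14, per-period punishment loss 14−6 = 8. IC gives δ ≥ 14/22 = 7/11.
For Ben: gain 10, loss 13 per period, so δ ≥ 10/23.
The tighter constraint is Cara's, so cooperation needs δ ≥ 7/11.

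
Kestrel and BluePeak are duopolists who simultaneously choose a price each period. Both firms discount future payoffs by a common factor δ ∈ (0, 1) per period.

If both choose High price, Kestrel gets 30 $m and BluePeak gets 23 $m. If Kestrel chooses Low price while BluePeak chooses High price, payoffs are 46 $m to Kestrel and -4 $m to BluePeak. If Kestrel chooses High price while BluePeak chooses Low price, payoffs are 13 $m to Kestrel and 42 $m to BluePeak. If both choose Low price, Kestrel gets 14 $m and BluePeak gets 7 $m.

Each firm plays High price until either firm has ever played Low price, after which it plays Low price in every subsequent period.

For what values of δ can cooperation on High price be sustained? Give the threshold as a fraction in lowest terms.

19/35

For Kestrel: deviation gain 46−30 = 16, per-period punishment loss 30−14 = 16. IC gives δ ≥ 16/32 = 1/2.
For BluePeak: gain 19, loss 16 per period, so δ ≥ 19/35.
The tighter constraint is BluePeak's, so cooperation needs δ ≥ 19/35.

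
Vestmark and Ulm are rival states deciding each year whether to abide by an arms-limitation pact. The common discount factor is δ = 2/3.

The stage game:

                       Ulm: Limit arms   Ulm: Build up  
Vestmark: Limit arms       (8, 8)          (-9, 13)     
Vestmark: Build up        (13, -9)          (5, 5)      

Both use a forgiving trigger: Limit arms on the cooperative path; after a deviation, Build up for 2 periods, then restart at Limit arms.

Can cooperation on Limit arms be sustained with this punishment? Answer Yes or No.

A one-shot deviation gives 13 now, then 5 for 2 periods, then back to 8.
Gain from deviating: (13−8) today; loss: (8−5) in each of the next 2 periods.
No-deviation condition: (8−5)(δ+…+δ^2) ≥ 13−8, i.e. δ+…+δ^2 ≥ 5/3.
At δ = 2/3: δ+…+δ^2 = 1.1111 < 1.6667.
So cooperation is not sustainable.

No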